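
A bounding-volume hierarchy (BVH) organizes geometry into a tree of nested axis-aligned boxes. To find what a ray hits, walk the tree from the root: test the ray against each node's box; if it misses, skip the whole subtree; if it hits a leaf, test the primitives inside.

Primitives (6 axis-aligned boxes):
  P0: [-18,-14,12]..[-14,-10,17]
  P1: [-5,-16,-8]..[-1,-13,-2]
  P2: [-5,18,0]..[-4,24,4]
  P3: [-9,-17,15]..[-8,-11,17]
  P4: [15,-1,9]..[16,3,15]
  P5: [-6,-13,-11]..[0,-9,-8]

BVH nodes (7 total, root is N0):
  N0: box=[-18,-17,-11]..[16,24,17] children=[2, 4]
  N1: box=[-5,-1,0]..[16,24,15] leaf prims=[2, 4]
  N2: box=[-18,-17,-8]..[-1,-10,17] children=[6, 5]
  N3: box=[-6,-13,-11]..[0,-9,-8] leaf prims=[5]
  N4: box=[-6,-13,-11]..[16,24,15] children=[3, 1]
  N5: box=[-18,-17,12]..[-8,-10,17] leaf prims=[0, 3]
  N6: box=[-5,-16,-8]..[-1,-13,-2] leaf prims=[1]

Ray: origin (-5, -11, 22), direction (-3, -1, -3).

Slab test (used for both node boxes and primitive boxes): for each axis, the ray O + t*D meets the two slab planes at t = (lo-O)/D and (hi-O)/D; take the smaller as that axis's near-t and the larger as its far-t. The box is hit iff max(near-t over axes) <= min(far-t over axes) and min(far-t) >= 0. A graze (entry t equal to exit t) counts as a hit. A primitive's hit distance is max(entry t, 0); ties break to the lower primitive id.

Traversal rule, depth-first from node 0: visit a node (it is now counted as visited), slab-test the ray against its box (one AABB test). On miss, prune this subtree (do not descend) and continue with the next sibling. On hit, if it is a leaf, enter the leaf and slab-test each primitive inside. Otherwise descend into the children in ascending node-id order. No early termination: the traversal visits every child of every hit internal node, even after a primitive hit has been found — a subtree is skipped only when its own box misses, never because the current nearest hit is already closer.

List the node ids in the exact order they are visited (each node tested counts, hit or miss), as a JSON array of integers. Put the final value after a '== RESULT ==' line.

Walk:
N0 x:[-7,13/3] y:[-35,6] z:[5/3,11] -> hit [5/3,13/3], descend [2, 4]
  N2 x:[-4/3,13/3] y:[-1,6] z:[5/3,10] -> hit [5/3,13/3], descend [5, 6]
    N5 x:[1,13/3] y:[-1,6] z:[5/3,10/3] -> hit [5/3,10/3] leaf, test {P0@t=3, P3(miss)}
    N6 x:[-4/3,0] y:[2,5] z:[8,10] -> miss, prune
  N4 x:[-7,1/3] y:[-35,2] z:[7/3,11] -> miss, prune

Summary -> nodes [0, 2, 5, 6, 4]; box-tests=5; leaf-entries=1; first=P0

== RESULT ==
[0, 2, 5, 6, 4]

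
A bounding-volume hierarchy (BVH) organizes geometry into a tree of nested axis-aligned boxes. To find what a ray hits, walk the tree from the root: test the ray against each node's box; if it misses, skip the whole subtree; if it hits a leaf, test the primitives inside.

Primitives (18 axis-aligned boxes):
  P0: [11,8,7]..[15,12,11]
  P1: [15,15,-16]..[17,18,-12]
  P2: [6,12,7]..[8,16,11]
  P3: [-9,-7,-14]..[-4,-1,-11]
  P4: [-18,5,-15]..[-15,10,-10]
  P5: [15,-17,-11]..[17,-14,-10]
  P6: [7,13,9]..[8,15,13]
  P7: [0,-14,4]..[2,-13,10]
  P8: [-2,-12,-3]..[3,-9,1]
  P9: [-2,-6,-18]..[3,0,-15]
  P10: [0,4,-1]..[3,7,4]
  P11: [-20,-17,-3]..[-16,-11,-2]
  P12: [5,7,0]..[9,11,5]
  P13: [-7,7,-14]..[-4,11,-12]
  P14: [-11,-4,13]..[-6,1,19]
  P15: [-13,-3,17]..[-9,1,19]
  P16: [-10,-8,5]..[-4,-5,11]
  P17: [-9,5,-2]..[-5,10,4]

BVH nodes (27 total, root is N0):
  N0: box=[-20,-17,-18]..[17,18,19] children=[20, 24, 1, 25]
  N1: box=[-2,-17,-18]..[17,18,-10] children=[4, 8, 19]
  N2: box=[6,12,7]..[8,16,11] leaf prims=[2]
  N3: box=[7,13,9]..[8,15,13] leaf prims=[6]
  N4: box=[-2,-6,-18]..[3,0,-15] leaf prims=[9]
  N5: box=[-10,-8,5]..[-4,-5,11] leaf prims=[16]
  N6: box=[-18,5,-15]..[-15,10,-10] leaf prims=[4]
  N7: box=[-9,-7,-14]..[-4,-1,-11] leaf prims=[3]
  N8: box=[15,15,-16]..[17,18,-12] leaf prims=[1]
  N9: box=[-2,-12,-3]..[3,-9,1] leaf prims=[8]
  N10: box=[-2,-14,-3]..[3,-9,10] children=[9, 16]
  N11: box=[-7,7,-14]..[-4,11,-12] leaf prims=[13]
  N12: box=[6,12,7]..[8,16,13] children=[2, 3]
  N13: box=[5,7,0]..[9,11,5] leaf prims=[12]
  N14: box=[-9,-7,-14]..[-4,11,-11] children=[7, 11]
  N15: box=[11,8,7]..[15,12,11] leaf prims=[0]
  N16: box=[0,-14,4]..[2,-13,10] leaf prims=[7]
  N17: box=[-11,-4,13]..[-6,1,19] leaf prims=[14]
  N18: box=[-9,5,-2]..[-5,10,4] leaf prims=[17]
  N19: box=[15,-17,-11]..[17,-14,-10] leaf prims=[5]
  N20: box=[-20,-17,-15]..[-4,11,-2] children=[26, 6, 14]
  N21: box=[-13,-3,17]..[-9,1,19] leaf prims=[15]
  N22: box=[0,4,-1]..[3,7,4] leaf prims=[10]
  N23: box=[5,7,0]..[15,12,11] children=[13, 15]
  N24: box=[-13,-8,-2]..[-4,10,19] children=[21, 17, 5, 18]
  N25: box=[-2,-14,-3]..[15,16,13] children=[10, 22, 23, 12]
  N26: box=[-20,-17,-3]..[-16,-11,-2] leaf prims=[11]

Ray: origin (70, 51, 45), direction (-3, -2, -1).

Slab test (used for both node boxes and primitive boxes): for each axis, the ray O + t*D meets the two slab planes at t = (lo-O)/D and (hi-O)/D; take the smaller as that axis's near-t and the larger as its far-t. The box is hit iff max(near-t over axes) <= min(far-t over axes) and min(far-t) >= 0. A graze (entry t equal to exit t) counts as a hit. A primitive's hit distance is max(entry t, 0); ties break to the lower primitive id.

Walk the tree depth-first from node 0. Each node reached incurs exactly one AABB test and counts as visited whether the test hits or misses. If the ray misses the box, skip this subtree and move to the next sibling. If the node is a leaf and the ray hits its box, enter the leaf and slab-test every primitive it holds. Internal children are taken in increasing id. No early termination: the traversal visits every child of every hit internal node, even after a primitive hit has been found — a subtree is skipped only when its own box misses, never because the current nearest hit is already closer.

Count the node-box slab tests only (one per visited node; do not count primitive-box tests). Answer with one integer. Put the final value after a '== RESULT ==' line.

Trace the traversal:
N0 x:[53/3,30] y:[33/2,34] z:[26,63] -> hit [26,30], descend [1, 20, 24, 25]
  N1 x:[53/3,24] y:[33/2,34] z:[55,63] -> miss, prune
  N20 x:[74/3,30] y:[20,34] z:[47,60] -> miss, prune
  N24 x:[74/3,83/3] y:[41/2,59/2] z:[26,47] -> hit [26,83/3], descend [5, 17, 18, 21]
    N5 x:[74/3,80/3] y:[28,59/2] z:[34,40] -> miss, prune
    N17 x:[76/3,27] y:[25,55/2] z:[26,32] -> hit [26,27] leaf, test {P14@t=26}
    N18 x:[25,79/3] y:[41/2,23] z:[41,47] -> miss, prune
    N21 x:[79/3,83/3] y:[25,27] z:[26,28] -> hit [79/3,27] leaf, test {P15@t=79/3}
  N25 x:[55/3,24] y:[35/2,65/2] z:[32,48] -> miss, prune

Visited [0, 1, 20, 24, 5, 17, 18, 21, 25]. Tests: 9 box, 2 leaf. Nearest: P14.

== RESULT ==
9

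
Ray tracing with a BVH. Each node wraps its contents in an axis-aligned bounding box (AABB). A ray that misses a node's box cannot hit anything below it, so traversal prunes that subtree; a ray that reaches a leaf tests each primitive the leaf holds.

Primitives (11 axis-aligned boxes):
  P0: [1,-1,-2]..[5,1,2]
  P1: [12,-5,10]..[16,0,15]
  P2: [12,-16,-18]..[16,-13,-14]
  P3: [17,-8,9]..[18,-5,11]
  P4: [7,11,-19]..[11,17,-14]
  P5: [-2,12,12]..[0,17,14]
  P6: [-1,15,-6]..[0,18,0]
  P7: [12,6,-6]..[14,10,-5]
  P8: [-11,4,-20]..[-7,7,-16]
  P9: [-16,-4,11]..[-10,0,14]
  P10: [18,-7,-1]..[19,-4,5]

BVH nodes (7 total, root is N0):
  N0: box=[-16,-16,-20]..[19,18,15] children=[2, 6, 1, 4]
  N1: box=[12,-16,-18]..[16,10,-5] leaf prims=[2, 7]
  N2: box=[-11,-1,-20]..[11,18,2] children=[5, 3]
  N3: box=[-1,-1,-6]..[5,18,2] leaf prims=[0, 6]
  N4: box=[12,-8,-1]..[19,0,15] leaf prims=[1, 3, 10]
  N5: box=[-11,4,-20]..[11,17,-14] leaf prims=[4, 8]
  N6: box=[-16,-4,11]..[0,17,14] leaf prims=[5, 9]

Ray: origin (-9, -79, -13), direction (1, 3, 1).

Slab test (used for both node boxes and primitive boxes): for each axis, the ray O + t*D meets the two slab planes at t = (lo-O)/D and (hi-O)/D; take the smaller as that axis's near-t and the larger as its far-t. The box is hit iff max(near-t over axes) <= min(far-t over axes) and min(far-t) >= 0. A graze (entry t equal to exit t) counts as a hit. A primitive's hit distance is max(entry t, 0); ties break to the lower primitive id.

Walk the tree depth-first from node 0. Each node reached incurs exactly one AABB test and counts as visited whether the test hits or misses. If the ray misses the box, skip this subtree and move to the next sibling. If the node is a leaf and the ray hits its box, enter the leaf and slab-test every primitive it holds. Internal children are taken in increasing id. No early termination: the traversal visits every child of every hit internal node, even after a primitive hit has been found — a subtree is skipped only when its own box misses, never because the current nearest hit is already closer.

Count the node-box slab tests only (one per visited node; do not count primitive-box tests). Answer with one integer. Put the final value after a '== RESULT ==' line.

Walk:
N0 x:[-7,28] y:[21,97/3] z:[-7,28] -> hit [21,28], descend [1, 2, 4, 6]
  N1 x:[21,25] y:[21,89/3] z:[-5,8] -> miss, prune
  N2 x:[-2,20] y:[26,97/3] z:[-7,15] -> miss, prune
  N4 x:[21,28] y:[71/3,79/3] z:[12,28] -> hit [71/3,79/3] leaf, test {P1@t=74/3, P3(miss), P10(miss)}
  N6 x:[-7,9] y:[25,32] z:[24,27] -> miss, prune

order=[0, 1, 2, 4, 6]  |boxes|=5  |leaves|=1  hit=P1

== RESULT ==
5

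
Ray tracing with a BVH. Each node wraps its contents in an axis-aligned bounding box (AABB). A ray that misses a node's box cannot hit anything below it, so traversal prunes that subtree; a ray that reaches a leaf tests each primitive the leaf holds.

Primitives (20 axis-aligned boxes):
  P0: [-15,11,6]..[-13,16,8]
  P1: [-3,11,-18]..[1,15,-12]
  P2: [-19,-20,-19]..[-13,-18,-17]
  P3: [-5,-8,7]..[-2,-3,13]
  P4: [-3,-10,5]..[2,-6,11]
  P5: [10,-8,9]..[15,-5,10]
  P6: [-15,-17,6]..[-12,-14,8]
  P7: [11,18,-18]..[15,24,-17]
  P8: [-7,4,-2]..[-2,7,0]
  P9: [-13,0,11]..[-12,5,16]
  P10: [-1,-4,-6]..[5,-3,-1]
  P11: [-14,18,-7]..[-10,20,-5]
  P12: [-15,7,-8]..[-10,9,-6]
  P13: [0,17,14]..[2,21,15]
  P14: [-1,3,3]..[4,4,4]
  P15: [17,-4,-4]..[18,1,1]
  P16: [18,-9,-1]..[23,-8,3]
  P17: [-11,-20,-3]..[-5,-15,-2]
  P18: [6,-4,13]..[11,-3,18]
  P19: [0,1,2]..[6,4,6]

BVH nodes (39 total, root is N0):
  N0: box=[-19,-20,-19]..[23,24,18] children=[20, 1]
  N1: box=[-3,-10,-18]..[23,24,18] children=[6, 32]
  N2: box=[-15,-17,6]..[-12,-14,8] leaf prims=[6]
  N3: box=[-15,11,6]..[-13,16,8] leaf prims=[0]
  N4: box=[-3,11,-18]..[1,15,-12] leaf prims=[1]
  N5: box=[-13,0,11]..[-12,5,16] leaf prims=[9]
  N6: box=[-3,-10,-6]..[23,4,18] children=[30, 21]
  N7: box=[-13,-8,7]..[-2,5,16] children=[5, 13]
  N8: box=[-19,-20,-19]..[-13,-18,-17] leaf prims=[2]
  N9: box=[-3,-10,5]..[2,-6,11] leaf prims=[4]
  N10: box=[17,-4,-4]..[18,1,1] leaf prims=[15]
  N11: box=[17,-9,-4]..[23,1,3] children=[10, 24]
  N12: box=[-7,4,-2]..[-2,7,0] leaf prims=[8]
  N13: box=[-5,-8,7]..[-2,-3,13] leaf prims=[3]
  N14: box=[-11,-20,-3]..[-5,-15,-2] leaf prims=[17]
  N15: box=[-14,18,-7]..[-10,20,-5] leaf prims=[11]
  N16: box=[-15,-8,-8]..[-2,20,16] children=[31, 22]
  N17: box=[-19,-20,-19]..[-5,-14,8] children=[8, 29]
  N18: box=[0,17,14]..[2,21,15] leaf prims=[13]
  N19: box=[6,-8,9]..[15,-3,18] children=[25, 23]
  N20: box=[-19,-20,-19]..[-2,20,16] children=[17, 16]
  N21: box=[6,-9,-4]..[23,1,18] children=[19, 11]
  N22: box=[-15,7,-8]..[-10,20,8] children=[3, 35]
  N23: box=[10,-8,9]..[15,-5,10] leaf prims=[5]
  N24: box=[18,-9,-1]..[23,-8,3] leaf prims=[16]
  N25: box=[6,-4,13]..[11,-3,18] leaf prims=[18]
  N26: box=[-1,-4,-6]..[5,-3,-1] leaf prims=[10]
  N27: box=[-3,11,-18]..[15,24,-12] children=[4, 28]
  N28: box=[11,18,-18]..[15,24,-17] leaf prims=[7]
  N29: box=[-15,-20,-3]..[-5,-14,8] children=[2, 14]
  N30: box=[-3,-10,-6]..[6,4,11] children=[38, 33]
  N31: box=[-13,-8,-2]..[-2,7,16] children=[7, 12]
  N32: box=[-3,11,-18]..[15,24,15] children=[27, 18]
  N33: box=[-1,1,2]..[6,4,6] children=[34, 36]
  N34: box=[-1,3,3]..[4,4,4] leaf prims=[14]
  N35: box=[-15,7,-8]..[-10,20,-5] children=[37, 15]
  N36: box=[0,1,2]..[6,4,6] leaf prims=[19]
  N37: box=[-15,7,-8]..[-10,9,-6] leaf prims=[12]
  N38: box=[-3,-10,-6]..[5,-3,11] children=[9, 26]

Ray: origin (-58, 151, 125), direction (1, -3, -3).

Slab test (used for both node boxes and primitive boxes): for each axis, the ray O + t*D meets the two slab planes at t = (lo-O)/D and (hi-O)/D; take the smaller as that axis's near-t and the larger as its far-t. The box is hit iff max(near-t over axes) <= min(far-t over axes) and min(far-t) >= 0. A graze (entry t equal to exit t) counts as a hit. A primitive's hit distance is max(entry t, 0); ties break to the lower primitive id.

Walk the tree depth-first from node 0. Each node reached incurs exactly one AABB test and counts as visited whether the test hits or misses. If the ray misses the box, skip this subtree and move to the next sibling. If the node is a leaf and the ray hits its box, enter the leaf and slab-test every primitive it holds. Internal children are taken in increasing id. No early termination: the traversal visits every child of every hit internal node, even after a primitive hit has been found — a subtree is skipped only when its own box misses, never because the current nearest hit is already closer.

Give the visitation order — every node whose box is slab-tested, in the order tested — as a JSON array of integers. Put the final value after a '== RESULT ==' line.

Trace the traversal:
N0 x:[39,81] y:[127/3,57] z:[107/3,48] -> hit [127/3,48], descend [1, 20]
  N1 x:[55,81] y:[127/3,161/3] z:[107/3,143/3] -> miss, prune
  N20 x:[39,56] y:[131/3,57] z:[109/3,48] -> hit [131/3,48], descend [16, 17]
    N16 x:[43,56] y:[131/3,53] z:[109/3,133/3] -> hit [131/3,133/3], descend [22, 31]
      N22 x:[43,48] y:[131/3,48] z:[39,133/3] -> hit [131/3,133/3], descend [3, 35]
        N3 x:[43,45] y:[45,140/3] z:[39,119/3] -> miss, prune
        N35 x:[43,48] y:[131/3,48] z:[130/3,133/3] -> hit [131/3,133/3], descend [15, 37]
          N15 x:[44,48] y:[131/3,133/3] z:[130/3,44] -> hit [44,44] leaf, test {P11@t=44}
          N37 x:[43,48] y:[142/3,48] z:[131/3,133/3] -> miss, prune
      N31 x:[45,56] y:[48,53] z:[109/3,127/3] -> miss, prune
    N17 x:[39,53] y:[55,57] z:[39,48] -> miss, prune

Visited [0, 1, 20, 16, 22, 3, 35, 15, 37, 31, 17]. Tests: 11 box, 1 leaf. Nearest: P11.

== RESULT ==
[0, 1, 20, 16, 22, 3, 35, 15, 37, 31, 17]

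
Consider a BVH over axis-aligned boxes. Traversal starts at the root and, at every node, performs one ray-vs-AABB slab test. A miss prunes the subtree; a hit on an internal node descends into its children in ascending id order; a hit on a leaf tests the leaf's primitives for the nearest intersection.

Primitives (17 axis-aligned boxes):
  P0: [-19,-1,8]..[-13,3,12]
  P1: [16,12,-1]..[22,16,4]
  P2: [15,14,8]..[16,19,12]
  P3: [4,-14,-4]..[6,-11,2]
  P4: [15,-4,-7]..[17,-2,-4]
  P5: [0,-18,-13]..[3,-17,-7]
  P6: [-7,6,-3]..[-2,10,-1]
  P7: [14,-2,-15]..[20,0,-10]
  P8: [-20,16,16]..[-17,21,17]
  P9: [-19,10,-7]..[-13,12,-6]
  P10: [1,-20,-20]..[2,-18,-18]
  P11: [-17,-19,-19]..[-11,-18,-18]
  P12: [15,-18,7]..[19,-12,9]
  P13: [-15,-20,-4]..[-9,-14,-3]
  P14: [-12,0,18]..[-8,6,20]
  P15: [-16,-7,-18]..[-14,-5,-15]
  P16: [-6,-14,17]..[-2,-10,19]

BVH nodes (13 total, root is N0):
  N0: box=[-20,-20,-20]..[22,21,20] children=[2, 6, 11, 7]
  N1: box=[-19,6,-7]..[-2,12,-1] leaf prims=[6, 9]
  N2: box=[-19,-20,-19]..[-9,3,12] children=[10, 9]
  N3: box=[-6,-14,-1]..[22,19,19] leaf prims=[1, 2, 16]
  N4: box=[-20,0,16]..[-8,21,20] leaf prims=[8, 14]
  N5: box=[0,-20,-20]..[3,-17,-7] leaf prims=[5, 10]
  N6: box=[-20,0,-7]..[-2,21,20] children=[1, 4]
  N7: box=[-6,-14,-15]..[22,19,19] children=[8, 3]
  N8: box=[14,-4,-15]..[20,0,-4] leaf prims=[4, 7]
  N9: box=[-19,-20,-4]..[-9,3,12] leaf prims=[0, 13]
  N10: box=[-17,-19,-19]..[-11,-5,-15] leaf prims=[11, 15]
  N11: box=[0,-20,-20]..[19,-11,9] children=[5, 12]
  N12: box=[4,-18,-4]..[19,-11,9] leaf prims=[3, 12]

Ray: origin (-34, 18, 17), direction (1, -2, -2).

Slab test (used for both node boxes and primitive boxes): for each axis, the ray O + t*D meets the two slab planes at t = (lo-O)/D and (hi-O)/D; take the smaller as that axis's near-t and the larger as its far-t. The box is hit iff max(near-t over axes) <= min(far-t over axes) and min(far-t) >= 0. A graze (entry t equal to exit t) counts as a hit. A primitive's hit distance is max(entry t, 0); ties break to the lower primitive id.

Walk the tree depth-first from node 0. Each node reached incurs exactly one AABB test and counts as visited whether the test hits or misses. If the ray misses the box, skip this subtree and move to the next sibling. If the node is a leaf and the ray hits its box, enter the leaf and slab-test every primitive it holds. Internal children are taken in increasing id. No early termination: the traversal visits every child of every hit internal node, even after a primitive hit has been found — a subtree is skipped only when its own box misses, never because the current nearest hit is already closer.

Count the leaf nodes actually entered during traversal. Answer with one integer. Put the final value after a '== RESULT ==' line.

Trace the traversal:
N0 x:[14,56] y:[-3/2,19] z:[-3/2,37/2] -> hit [14,37/2], descend [2, 6, 7, 11]
  N2 x:[15,25] y:[15/2,19] z:[5/2,18] -> hit [15,18], descend [9, 10]
    N9 x:[15,25] y:[15/2,19] z:[5/2,21/2] -> miss, prune
    N10 x:[17,23] y:[23/2,37/2] z:[16,18] -> hit [17,18] leaf, test {P11@t=18, P15(miss)}
  N6 x:[14,32] y:[-3/2,9] z:[-3/2,12] -> miss, prune
  N7 x:[28,56] y:[-1/2,16] z:[-1,16] -> miss, prune
  N11 x:[34,53] y:[29/2,19] z:[4,37/2] -> miss, prune

Visited [0, 2, 9, 10, 6, 7, 11]. Tests: 7 box, 1 leaf. Nearest: P11.

== RESULT ==
1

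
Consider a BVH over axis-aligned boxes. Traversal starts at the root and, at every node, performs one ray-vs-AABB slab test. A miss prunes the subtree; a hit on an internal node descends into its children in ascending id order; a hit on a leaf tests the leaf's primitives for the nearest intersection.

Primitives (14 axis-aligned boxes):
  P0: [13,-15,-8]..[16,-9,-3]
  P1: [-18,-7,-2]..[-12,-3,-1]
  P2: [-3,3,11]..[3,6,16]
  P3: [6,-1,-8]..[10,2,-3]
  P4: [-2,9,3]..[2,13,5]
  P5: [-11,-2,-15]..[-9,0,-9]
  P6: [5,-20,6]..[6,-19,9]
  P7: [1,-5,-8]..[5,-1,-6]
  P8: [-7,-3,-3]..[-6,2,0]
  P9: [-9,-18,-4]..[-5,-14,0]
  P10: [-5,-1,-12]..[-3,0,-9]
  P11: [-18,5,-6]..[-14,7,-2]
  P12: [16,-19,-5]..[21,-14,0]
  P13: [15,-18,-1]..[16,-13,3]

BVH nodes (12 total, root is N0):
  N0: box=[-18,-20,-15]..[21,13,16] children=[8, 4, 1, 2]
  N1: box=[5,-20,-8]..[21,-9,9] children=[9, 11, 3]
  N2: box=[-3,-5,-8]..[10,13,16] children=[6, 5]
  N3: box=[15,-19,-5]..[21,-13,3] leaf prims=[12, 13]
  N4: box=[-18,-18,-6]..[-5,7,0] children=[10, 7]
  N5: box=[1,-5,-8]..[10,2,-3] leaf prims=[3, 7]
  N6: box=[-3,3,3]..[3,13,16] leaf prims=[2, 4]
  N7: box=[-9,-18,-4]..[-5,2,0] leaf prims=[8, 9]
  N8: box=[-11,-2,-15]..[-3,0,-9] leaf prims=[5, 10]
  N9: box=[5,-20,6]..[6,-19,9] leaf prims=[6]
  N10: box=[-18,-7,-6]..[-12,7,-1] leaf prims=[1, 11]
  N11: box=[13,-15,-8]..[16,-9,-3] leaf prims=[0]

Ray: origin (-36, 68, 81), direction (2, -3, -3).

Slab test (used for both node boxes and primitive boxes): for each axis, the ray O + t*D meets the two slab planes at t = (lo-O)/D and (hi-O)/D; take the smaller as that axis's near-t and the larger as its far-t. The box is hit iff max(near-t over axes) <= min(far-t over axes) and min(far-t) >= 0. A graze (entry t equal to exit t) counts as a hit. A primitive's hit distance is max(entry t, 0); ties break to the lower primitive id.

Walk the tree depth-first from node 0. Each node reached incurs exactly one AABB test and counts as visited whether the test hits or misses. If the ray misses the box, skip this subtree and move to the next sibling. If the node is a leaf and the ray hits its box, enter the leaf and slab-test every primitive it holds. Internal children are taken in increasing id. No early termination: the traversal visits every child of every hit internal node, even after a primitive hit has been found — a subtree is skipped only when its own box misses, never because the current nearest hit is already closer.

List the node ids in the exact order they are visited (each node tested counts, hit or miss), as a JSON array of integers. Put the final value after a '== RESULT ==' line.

Walk:
N0 x:[9,57/2] y:[55/3,88/3] z:[65/3,32] -> hit [65/3,57/2], descend [1, 2, 4, 8]
  N1 x:[41/2,57/2] y:[77/3,88/3] z:[24,89/3] -> hit [77/3,57/2], descend [3, 9, 11]
    N3 x:[51/2,57/2] y:[27,29] z:[26,86/3] -> hit [27,57/2] leaf, test {P12@t=82/3, P13(miss)}
    N9 x:[41/2,21] y:[29,88/3] z:[24,25] -> miss, prune
    N11 x:[49/2,26] y:[77/3,83/3] z:[28,89/3] -> miss, prune
  N2 x:[33/2,23] y:[55/3,73/3] z:[65/3,89/3] -> hit [65/3,23], descend [5, 6]
    N5 x:[37/2,23] y:[22,73/3] z:[28,89/3] -> miss, prune
    N6 x:[33/2,39/2] y:[55/3,65/3] z:[65/3,26] -> miss, prune
  N4 x:[9,31/2] y:[61/3,86/3] z:[27,29] -> miss, prune
  N8 x:[25/2,33/2] y:[68/3,70/3] z:[30,32] -> miss, prune

order=[0, 1, 3, 9, 11, 2, 5, 6, 4, 8]  |boxes|=10  |leaves|=1  hit=P12

== RESULT ==
[0, 1, 3, 9, 11, 2, 5, 6, 4, 8]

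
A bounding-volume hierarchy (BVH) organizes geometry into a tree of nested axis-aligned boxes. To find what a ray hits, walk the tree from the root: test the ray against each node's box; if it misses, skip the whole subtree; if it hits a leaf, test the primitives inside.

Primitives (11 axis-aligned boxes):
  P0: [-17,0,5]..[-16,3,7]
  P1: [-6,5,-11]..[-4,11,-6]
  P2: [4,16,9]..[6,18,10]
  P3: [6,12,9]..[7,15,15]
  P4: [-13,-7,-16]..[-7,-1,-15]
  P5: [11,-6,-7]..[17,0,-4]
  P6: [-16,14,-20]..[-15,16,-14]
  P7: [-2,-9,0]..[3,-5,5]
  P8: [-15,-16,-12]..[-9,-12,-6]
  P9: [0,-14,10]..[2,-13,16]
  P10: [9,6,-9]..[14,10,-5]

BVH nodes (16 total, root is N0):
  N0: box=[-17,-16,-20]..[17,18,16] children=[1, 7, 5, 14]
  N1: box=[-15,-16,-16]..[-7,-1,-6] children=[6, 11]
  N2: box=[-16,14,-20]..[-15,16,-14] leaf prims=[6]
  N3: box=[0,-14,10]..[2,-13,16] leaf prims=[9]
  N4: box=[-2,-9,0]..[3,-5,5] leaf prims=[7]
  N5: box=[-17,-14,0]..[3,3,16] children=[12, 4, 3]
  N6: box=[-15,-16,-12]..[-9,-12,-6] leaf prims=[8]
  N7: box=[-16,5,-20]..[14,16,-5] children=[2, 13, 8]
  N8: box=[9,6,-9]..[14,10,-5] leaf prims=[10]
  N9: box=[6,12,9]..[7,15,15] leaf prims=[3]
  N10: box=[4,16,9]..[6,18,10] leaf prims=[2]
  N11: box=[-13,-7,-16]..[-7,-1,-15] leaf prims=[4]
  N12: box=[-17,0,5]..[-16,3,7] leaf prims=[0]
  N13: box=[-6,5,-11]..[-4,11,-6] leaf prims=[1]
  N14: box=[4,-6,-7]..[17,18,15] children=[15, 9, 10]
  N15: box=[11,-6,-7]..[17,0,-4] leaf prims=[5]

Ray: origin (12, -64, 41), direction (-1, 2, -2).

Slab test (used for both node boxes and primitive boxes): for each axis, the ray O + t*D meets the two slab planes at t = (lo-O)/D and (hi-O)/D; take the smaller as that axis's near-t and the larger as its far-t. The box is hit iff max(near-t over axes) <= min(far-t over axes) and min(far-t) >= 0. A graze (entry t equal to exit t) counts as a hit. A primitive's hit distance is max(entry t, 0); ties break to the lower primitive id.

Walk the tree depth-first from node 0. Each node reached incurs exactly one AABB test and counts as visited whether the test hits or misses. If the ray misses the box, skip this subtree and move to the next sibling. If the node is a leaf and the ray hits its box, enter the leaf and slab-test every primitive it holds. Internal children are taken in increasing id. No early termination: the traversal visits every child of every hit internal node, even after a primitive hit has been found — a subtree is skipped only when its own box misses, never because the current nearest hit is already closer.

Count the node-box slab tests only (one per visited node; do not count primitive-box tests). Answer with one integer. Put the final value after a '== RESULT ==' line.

Traverse from the root:
N0 x:[-5,29] y:[24,41] z:[25/2,61/2] -> hit [24,29], descend [1, 5, 7, 14]
  N1 x:[19,27] y:[24,63/2] z:[47/2,57/2] -> hit [24,27], descend [6, 11]
    N6 x:[21,27] y:[24,26] z:[47/2,53/2] -> hit [24,26] leaf, test {P8@t=24}
    N11 x:[19,25] y:[57/2,63/2] z:[28,57/2] -> miss, prune
  N5 x:[9,29] y:[25,67/2] z:[25/2,41/2] -> miss, prune
  N7 x:[-2,28] y:[69/2,40] z:[23,61/2] -> miss, prune
  N14 x:[-5,8] y:[29,41] z:[13,24] -> miss, prune

Summary -> nodes [0, 1, 6, 11, 5, 7, 14]; box-tests=7; leaf-entries=1; first=P8

== RESULT ==
7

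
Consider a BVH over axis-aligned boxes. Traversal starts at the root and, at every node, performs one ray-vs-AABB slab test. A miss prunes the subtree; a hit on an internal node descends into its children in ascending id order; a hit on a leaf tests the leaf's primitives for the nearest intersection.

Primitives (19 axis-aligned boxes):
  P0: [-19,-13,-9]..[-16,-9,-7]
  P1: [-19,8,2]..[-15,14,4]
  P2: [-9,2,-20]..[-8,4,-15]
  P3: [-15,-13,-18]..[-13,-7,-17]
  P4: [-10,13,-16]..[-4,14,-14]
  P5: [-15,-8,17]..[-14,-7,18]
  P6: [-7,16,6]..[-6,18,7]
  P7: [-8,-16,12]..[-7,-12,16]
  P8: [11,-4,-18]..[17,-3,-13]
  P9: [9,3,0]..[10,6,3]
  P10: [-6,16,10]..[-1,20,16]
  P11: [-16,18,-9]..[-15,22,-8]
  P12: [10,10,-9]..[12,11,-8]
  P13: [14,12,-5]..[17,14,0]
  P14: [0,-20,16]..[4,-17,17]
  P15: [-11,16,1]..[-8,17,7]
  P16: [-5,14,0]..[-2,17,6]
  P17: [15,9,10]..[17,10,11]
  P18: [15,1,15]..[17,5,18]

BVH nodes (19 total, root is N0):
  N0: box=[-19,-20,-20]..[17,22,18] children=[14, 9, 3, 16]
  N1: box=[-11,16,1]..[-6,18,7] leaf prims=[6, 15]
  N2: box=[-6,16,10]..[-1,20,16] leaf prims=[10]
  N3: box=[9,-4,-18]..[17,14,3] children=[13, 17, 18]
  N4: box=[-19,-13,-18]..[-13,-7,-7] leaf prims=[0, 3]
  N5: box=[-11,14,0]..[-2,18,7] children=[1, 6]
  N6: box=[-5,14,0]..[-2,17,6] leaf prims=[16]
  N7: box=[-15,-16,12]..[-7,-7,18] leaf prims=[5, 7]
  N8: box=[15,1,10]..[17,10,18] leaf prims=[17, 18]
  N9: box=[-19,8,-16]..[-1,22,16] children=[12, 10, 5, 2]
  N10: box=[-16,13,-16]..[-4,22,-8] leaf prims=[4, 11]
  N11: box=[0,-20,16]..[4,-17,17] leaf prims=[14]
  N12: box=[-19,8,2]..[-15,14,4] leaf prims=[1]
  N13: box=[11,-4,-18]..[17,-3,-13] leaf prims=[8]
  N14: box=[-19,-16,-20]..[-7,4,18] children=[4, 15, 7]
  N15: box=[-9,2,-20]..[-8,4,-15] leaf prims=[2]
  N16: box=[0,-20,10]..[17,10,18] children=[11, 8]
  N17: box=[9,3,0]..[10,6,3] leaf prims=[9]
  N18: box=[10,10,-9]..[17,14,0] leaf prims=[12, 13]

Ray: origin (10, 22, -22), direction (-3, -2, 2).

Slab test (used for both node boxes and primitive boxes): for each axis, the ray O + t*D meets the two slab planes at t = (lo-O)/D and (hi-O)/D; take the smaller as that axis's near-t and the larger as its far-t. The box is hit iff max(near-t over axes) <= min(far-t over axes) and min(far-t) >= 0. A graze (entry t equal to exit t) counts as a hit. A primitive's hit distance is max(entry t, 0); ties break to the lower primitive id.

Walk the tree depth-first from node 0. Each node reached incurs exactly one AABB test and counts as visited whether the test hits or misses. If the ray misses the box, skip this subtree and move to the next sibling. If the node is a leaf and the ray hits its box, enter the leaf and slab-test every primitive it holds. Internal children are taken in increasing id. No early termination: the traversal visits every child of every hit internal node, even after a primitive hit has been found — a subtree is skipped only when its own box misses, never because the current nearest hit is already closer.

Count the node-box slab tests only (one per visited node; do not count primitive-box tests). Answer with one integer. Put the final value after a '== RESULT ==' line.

Trace the traversal:
N0 x:[-7/3,29/3] y:[0,21] z:[1,20] -> hit [1,29/3], descend [3, 9, 14, 16]
  N3 x:[-7/3,1/3] y:[4,13] z:[2,25/2] -> miss, prune
  N9 x:[11/3,29/3] y:[0,7] z:[3,19] -> hit [11/3,7], descend [2, 5, 10, 12]
    N2 x:[11/3,16/3] y:[1,3] z:[16,19] -> miss, prune
    N5 x:[4,7] y:[2,4] z:[11,29/2] -> miss, prune
    N10 x:[14/3,26/3] y:[0,9/2] z:[3,7] -> miss, prune
    N12 x:[25/3,29/3] y:[4,7] z:[12,13] -> miss, prune
  N14 x:[17/3,29/3] y:[9,19] z:[1,20] -> hit [9,29/3], descend [4, 7, 15]
    N4 x:[23/3,29/3] y:[29/2,35/2] z:[2,15/2] -> miss, prune
    N7 x:[17/3,25/3] y:[29/2,19] z:[17,20] -> miss, prune
    N15 x:[6,19/3] y:[9,10] z:[1,7/2] -> miss, prune
  N16 x:[-7/3,10/3] y:[6,21] z:[16,20] -> miss, prune

Summary -> nodes [0, 3, 9, 2, 5, 10, 12, 14, 4, 7, 15, 16]; box-tests=12; leaf-entries=0; first=miss

== RESULT ==
12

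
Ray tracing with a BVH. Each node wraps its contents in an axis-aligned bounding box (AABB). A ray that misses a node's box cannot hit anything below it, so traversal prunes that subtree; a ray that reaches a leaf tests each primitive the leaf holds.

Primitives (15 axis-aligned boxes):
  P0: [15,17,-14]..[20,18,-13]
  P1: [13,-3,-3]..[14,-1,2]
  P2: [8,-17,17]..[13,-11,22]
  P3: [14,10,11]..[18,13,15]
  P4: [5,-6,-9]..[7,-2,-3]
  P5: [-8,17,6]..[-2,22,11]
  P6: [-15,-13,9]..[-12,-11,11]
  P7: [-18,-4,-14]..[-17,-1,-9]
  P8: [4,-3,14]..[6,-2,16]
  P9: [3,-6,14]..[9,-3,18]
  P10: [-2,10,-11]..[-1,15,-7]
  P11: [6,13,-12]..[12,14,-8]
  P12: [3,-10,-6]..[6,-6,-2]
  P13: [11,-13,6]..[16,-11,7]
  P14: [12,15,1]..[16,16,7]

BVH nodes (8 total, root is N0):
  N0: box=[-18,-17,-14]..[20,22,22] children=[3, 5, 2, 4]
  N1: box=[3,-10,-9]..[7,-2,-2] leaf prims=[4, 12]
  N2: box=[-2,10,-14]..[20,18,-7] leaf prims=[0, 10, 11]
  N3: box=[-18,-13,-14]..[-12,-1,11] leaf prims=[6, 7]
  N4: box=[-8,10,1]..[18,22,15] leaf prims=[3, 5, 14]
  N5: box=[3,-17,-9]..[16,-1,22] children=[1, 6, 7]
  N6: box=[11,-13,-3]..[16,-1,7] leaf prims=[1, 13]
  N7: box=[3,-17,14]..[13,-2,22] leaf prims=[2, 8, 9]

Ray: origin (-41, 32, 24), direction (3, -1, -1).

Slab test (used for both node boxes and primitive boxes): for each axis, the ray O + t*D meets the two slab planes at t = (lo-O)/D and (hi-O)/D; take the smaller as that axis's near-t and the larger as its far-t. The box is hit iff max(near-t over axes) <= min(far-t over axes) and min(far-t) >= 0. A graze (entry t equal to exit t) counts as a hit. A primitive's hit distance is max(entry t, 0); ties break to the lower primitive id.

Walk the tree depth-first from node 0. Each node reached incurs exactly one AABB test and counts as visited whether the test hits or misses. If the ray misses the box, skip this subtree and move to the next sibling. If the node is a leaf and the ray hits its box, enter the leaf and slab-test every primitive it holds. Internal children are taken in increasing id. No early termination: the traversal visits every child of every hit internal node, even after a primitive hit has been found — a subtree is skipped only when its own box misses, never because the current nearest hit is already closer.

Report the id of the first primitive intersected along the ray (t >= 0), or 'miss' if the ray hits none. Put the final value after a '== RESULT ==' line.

Trace the traversal:
N0 x:[23/3,61/3] y:[10,49] z:[2,38] -> hit [10,61/3], descend [2, 3, 4, 5]
  N2 x:[13,61/3] y:[14,22] z:[31,38] -> miss, prune
  N3 x:[23/3,29/3] y:[33,45] z:[13,38] -> miss, prune
  N4 x:[11,59/3] y:[10,22] z:[9,23] -> hit [11,59/3] leaf, test {P3(miss), P5@t=13, P14(miss)}
  N5 x:[44/3,19] y:[33,49] z:[2,33] -> miss, prune

Visited [0, 2, 3, 4, 5]. Tests: 5 box, 1 leaf. Nearest: P5.

== RESULT ==
5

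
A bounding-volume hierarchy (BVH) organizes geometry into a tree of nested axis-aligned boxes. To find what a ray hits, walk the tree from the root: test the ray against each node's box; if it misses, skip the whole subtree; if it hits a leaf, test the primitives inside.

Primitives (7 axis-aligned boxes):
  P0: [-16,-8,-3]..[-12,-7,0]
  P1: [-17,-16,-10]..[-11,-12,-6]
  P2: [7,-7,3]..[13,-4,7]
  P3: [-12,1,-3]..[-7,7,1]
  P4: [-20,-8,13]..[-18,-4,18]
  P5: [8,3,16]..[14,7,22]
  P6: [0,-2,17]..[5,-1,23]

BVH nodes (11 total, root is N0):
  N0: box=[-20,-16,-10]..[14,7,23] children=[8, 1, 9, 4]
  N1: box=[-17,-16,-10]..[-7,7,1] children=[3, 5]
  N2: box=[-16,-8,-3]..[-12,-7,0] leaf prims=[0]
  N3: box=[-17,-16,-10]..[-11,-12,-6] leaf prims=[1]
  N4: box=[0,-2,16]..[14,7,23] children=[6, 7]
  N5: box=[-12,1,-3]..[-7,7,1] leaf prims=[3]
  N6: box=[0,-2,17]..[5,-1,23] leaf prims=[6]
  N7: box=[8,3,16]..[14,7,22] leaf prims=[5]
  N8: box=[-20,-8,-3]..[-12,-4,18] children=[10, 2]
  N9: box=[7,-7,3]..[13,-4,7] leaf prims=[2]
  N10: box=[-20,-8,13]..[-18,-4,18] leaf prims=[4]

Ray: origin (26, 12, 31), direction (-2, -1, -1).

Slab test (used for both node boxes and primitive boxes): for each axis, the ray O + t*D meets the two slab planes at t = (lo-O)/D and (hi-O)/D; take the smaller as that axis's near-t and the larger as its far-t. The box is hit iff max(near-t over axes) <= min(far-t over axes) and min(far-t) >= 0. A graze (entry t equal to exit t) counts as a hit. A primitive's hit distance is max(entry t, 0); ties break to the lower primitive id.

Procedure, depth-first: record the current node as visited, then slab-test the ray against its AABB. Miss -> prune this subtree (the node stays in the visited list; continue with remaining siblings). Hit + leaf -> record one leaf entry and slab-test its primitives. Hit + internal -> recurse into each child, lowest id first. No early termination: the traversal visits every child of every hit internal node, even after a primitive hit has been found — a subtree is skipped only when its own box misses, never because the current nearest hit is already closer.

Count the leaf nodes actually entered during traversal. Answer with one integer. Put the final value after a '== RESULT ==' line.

Traverse from the root:
N0 x:[6,23] y:[5,28] z:[8,41] -> hit [8,23], descend [1, 4, 8, 9]
  N1 x:[33/2,43/2] y:[5,28] z:[30,41] -> miss, prune
  N4 x:[6,13] y:[5,14] z:[8,15] -> hit [8,13], descend [6, 7]
    N6 x:[21/2,13] y:[13,14] z:[8,14] -> hit [13,13] leaf, test {P6@t=13}
    N7 x:[6,9] y:[5,9] z:[9,15] -> hit [9,9] leaf, test {P5@t=9}
  N8 x:[19,23] y:[16,20] z:[13,34] -> hit [19,20], descend [2, 10]
    N2 x:[19,21] y:[19,20] z:[31,34] -> miss, prune
    N10 x:[22,23] y:[16,20] z:[13,18] -> miss, prune
  N9 x:[13/2,19/2] y:[16,19] z:[24,28] -> miss, prune

Summary -> nodes [0, 1, 4, 6, 7, 8, 2, 10, 9]; box-tests=9; leaf-entries=2; first=P5

== RESULT ==
2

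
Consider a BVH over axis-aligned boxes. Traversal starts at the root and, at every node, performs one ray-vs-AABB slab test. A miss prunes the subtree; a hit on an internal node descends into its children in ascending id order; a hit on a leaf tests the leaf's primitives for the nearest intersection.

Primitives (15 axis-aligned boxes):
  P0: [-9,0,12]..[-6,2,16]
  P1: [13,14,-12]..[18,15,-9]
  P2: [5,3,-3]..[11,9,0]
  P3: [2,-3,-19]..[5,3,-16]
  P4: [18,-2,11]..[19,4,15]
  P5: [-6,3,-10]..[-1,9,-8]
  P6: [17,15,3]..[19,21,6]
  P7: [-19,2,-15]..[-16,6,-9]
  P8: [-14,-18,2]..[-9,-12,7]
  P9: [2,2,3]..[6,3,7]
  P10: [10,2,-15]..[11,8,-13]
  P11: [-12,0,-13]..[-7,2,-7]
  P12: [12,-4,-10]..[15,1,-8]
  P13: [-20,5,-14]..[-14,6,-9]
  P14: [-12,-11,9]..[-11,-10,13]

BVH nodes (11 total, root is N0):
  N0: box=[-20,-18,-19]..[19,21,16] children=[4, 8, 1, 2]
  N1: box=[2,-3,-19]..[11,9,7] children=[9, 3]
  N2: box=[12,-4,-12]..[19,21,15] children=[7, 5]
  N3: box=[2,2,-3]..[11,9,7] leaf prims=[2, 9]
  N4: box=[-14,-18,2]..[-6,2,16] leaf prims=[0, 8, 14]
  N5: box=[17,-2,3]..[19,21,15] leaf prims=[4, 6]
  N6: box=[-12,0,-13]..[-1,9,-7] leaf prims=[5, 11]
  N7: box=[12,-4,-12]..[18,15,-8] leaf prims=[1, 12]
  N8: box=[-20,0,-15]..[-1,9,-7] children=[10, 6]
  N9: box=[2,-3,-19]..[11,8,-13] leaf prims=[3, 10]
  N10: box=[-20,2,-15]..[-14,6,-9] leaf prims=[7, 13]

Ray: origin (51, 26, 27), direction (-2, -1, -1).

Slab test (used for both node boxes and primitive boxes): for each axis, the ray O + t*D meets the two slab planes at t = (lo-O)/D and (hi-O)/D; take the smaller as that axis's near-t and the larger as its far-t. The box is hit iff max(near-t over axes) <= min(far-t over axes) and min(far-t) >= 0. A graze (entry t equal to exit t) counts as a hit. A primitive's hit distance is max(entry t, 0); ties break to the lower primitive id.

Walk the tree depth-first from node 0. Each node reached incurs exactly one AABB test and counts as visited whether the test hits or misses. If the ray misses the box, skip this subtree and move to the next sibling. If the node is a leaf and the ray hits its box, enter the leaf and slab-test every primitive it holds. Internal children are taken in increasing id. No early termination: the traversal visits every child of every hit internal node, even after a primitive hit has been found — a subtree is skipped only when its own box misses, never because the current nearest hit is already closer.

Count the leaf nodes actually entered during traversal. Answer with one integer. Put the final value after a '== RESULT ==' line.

Trace the traversal:
N0 x:[16,71/2] y:[5,44] z:[11,46] -> hit [16,71/2], descend [1, 2, 4, 8]
  N1 x:[20,49/2] y:[17,29] z:[20,46] -> hit [20,49/2], descend [3, 9]
    N3 x:[20,49/2] y:[17,24] z:[20,30] -> hit [20,24] leaf, test {P2(miss), P9@t=23}
    N9 x:[20,49/2] y:[18,29] z:[40,46] -> miss, prune
  N2 x:[16,39/2] y:[5,30] z:[12,39] -> hit [16,39/2], descend [5, 7]
    N5 x:[16,17] y:[5,28] z:[12,24] -> hit [16,17] leaf, test {P4(miss), P6(miss)}
    N7 x:[33/2,39/2] y:[11,30] z:[35,39] -> miss, prune
  N4 x:[57/2,65/2] y:[24,44] z:[11,25] -> miss, prune
  N8 x:[26,71/2] y:[17,26] z:[34,42] -> miss, prune

Visited [0, 1, 3, 9, 2, 5, 7, 4, 8]. Tests: 9 box, 2 leaf. Nearest: P9.

== RESULT ==
2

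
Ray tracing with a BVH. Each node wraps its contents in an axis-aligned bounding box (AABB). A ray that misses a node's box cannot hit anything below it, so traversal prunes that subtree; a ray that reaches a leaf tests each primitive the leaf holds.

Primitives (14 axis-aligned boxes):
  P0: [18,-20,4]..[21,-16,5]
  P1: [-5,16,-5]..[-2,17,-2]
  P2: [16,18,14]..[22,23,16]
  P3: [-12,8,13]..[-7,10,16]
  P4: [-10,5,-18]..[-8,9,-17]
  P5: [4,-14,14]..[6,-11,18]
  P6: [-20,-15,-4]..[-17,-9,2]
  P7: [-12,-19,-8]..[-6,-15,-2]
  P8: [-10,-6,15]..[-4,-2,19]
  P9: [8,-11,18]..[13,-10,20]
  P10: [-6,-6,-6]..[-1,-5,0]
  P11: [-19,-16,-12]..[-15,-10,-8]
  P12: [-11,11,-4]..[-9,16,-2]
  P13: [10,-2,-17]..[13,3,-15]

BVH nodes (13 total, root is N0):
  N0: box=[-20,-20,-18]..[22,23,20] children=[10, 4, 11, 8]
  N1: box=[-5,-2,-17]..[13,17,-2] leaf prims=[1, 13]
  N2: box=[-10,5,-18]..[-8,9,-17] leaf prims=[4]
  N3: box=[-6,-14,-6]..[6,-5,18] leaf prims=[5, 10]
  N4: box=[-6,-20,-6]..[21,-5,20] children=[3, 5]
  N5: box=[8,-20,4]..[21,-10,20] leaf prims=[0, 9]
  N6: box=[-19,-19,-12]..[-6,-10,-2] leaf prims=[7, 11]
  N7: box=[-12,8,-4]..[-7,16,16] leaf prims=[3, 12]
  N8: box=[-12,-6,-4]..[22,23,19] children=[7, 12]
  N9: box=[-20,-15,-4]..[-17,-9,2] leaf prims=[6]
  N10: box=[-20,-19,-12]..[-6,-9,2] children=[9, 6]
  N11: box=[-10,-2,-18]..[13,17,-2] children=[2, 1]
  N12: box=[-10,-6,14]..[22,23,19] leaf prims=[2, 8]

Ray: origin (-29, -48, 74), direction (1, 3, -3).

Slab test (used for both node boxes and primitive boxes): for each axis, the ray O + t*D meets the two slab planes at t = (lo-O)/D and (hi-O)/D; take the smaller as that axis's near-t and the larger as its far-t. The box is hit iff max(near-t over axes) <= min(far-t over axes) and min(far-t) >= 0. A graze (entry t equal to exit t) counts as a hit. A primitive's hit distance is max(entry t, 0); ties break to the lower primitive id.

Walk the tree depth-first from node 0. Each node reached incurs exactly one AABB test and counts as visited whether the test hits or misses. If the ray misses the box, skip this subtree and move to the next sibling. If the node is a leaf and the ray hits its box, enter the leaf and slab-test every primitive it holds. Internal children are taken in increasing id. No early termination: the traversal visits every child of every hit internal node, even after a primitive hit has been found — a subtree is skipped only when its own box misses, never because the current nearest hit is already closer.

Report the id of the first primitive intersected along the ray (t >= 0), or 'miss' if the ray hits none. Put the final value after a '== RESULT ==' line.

Trace the traversal:
N0 x:[9,51] y:[28/3,71/3] z:[18,92/3] -> hit [18,71/3], descend [4, 8, 10, 11]
  N4 x:[23,50] y:[28/3,43/3] z:[18,80/3] -> miss, prune
  N8 x:[17,51] y:[14,71/3] z:[55/3,26] -> hit [55/3,71/3], descend [7, 12]
    N7 x:[17,22] y:[56/3,64/3] z:[58/3,26] -> hit [58/3,64/3] leaf, test {P3@t=58/3, P12(miss)}
    N12 x:[19,51] y:[14,71/3] z:[55/3,20] -> hit [19,20] leaf, test {P2(miss), P8(miss)}
  N10 x:[9,23] y:[29/3,13] z:[24,86/3] -> miss, prune
  N11 x:[19,42] y:[46/3,65/3] z:[76/3,92/3] -> miss, prune

7 AABB tests over nodes [0, 4, 8, 7, 12, 10, 11]; 2 leaves entered; closest P3.

== RESULT ==
3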